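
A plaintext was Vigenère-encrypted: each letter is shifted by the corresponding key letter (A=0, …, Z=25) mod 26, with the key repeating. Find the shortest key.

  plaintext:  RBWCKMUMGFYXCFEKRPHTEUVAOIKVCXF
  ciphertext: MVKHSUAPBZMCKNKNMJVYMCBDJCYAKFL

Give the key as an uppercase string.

VUOFIIGD

  i= 0: M-R = 21 → V
  i= 1: V-B = 20 → U
  i= 2: K-W = 14 → O
  i= 3: H-C =  5 → F
  i= 4: S-K =  8 → I
  i= 5: U-M =  8 → I
  i= 6: A-U =  6 → G
  i= 7: P-M =  3 → D
  i= 8: B-G = 21 → V
  i= 9: Z-F = 20 → U
  i=10: M-Y = 14 → O
  i=11: C-X =  5 → F
  i=12: K-C =  8 → I
  i=13: N-F =  8 → I
  i=14: K-E =  6 → G
  i=15: N-K =  3 → D
  i=16: M-R = 21 → V
  i=17: J-P = 20 → U
  i=18: V-H = 14 → O
  i=19: Y-T =  5 → F
  i=20: M-E =  8 → I
  i=21: C-U =  8 → I
  i=22: B-V =  6 → G
  i=23: D-A =  3 → D
  i=24: J-O = 21 → V
  i=25: C-I = 20 → U
  i=26: Y-K = 14 → O
  i=27: A-V =  5 → F
  i=28: K-C =  8 → I
  i=29: F-X =  8 → I
  i=30: L-F =  6 → G
  shifts repeat with period 8: VUOFIIGD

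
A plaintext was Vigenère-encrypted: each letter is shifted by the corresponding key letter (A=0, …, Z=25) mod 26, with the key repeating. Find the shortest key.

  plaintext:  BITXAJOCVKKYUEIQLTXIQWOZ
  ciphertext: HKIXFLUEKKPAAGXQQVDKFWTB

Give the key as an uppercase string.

  i= 0: H-B =  6 → G
  i= 1: K-I =  2 → C
  i= 2: I-T = 15 → P
  i= 3: X-X =  0 → A
  i= 4: F-A =  5 → F
  i= 5: L-J =  2 → C
  i= 6: U-O =  6 → G
  i= 7: E-C =  2 → C
  i= 8: K-V = 15 → P
  i= 9: K-K =  0 → A
  i=10: P-K =  5 → F
  i=11: A-Y =  2 → C
  i=12: A-U =  6 → G
  i=13: G-E =  2 → C
  i=14: X-I = 15 → P
  i=15: Q-Q =  0 → A
  i=16: Q-L =  5 → F
  i=17: V-T =  2 → C
  i=18: D-X =  6 → G
  i=19: K-I =  2 → C
  i=20: F-Q = 15 → P
  i=21: W-W =  0 → A
  i=22: T-O =  5 → F
  i=23: B-Z =  2 → C
  shifts repeat with period 6: GCPAFC

GCPAFC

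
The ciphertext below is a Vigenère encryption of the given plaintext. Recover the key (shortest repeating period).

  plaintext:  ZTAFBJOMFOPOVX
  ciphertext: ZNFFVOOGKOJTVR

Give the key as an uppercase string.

AUF

  i= 0: Z-Z =  0 → A
  i= 1: N-T = 20 → U
  i= 2: F-A =  5 → F
  i= 3: F-F =  0 → A
  i= 4: V-B = 20 → U
  i= 5: O-J =  5 → F
  i= 6: O-O =  0 → A
  i= 7: G-M = 20 → U
  i= 8: K-F =  5 → F
  i= 9: O-O =  0 → A
  i=10: J-P = 20 → U
  i=11: T-O =  5 → F
  i=12: V-V =  0 → A
  i=13: R-X = 20 → U
  shifts repeat with period 3: AUF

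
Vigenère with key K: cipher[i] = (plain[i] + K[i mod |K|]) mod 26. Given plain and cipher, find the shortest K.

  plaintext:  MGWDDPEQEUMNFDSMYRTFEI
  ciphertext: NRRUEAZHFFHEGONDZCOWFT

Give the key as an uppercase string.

  i= 0: N-M =  1 → B
  i= 1: R-G = 11 → L
  i= 2: R-W = 21 → V
  i= 3: U-D = 17 → R
  i= 4: E-D =  1 → B
  i= 5: A-P = 11 → L
  i= 6: Z-E = 21 → V
  i= 7: H-Q = 17 → R
  i= 8: F-E =  1 → B
  i= 9: F-U = 11 → L
  i=10: H-M = 21 → V
  i=11: E-N = 17 → R
  i=12: G-F =  1 → B
  i=13: O-D = 11 → L
  i=14: N-S = 21 → V
  i=15: D-M = 17 → R
  i=16: Z-Y =  1 → B
  i=17: C-R = 11 → L
  i=18: O-T = 21 → V
  i=19: W-F = 17 → R
  i=20: F-E =  1 → B
  i=21: T-I = 11 → L
  shifts repeat with period 4: BLVR

BLVR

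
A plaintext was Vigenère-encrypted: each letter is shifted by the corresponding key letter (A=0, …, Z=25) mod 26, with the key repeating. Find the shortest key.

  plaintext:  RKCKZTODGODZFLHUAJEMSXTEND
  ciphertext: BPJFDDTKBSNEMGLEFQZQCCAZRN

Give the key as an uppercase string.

KFHVE

  i= 0: B-R = 10 → K
  i= 1: P-K =  5 → F
  i= 2: J-C =  7 → H
  i= 3: F-K = 21 → V
  i= 4: D-Z =  4 → E
  i= 5: D-T = 10 → K
  i= 6: T-O =  5 → F
  i= 7: K-D =  7 → H
  i= 8: B-G = 21 → V
  i= 9: S-O =  4 → E
  i=10: N-D = 10 → K
  i=11: E-Z =  5 → F
  i=12: M-F =  7 → H
  i=13: G-L = 21 → V
  i=14: L-H =  4 → E
  i=15: E-U = 10 → K
  i=16: F-A =  5 → F
  i=17: Q-J =  7 → H
  i=18: Z-E = 21 → V
  i=19: Q-M =  4 → E
  i=20: C-S = 10 → K
  i=21: C-X =  5 → F
  i=22: A-T =  7 → H
  i=23: Z-E = 21 → V
  i=24: R-N =  4 → E
  i=25: N-D = 10 → K
  shifts repeat with period 5: KFHVE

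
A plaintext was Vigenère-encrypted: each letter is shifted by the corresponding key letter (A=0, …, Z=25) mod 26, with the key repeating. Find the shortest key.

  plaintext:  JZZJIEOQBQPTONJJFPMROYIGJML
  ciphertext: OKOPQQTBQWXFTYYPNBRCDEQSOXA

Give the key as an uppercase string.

FLPGIM

  i= 0: O-J =  5 → F
  i= 1: K-Z = 11 → L
  i= 2: O-Z = 15 → P
  i= 3: P-J =  6 → G
  i= 4: Q-I =  8 → I
  i= 5: Q-E = 12 → M
  i= 6: T-O =  5 → F
  i= 7: B-Q = 11 → L
  i= 8: Q-B = 15 → P
  i= 9: W-Q =  6 → G
  i=10: X-P =  8 → I
  i=11: F-T = 12 → M
  i=12: T-O =  5 → F
  i=13: Y-N = 11 → L
  i=14: Y-J = 15 → P
  i=15: P-J =  6 → G
  i=16: N-F =  8 → I
  i=17: B-P = 12 → M
  i=18: R-M =  5 → F
  i=19: C-R = 11 → L
  i=20: D-O = 15 → P
  i=21: E-Y =  6 → G
  i=22: Q-I =  8 → I
  i=23: S-G = 12 → M
  i=24: O-J =  5 → F
  i=25: X-M = 11 → L
  i=26: A-L = 15 → P
  shifts repeat with period 6: FLPGIM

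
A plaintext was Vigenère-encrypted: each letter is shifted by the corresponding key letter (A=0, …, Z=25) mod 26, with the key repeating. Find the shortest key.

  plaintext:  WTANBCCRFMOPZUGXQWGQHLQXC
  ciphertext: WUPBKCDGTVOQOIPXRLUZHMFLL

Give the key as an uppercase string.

ABPOJ

  i= 0: W-W =  0 → A
  i= 1: U-T =  1 → B
  i= 2: P-A = 15 → P
  i= 3: B-N = 14 → O
  i= 4: K-B =  9 → J
  i= 5: C-C =  0 → A
  i= 6: D-C =  1 → B
  i= 7: G-R = 15 → P
  i= 8: T-F = 14 → O
  i= 9: V-M =  9 → J
  i=10: O-O =  0 → A
  i=11: Q-P =  1 → B
  i=12: O-Z = 15 → P
  i=13: I-U = 14 → O
  i=14: P-G =  9 → J
  i=15: X-X =  0 → A
  i=16: R-Q =  1 → B
  i=17: L-W = 15 → P
  i=18: U-G = 14 → O
  i=19: Z-Q =  9 → J
  i=20: H-H =  0 → A
  i=21: M-L =  1 → B
  i=22: F-Q = 15 → P
  i=23: L-X = 14 → O
  i=24: L-C =  9 → J
  shifts repeat with period 5: ABPOJ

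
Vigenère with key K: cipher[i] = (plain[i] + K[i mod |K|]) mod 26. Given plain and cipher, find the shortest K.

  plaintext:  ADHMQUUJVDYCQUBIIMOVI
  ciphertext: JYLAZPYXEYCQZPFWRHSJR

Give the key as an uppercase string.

JVEO

  i= 0: J-A =  9 → J
  i= 1: Y-D = 21 → V
  i= 2: L-H =  4 → E
  i= 3: A-M = 14 → O
  i= 4: Z-Q =  9 → J
  i= 5: P-U = 21 → V
  i= 6: Y-U =  4 → E
  i= 7: X-J = 14 → O
  i= 8: E-V =  9 → J
  i= 9: Y-D = 21 → V
  i=10: C-Y =  4 → E
  i=11: Q-C = 14 → O
  i=12: Z-Q =  9 → J
  i=13: P-U = 21 → V
  i=14: F-B =  4 → E
  i=15: W-I = 14 → O
  i=16: R-I =  9 → J
  i=17: H-M = 21 → V
  i=18: S-O =  4 → E
  i=19: J-V = 14 → O
  i=20: R-I =  9 → J
  shifts repeat with period 4: JVEO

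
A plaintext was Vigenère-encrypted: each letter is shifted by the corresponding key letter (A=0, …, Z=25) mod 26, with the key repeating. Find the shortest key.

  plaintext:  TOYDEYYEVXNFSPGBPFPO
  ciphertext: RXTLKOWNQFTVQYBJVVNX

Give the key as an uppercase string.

  i= 0: R-T = 24 → Y
  i= 1: X-O =  9 → J
  i= 2: T-Y = 21 → V
  i= 3: L-D =  8 → I
  i= 4: K-E =  6 → G
  i= 5: O-Y = 16 → Q
  i= 6: W-Y = 24 → Y
  i= 7: N-E =  9 → J
  i= 8: Q-V = 21 → V
  i= 9: F-X =  8 → I
  i=10: T-N =  6 → G
  i=11: V-F = 16 → Q
  i=12: Q-S = 24 → Y
  i=13: Y-P =  9 → J
  i=14: B-G = 21 → V
  i=15: J-B =  8 → I
  i=16: V-P =  6 → G
  i=17: V-F = 16 → Q
  i=18: N-P = 24 → Y
  i=19: X-O =  9 → J
  shifts repeat with period 6: YJVIGQ

YJVIGQ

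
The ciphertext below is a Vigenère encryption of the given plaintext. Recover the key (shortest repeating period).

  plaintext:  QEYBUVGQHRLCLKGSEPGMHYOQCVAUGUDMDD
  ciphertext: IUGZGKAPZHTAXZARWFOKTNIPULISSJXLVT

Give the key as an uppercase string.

  i= 0: I-Q = 18 → S
  i= 1: U-E = 16 → Q
  i= 2: G-Y =  8 → I
  i= 3: Z-B = 24 → Y
  i= 4: G-U = 12 → M
  i= 5: K-V = 15 → P
  i= 6: A-G = 20 → U
  i= 7: P-Q = 25 → Z
  i= 8: Z-H = 18 → S
  i= 9: H-R = 16 → Q
  i=10: T-L =  8 → I
  i=11: A-C = 24 → Y
  i=12: X-L = 12 → M
  i=13: Z-K = 15 → P
  i=14: A-G = 20 → U
  i=15: R-S = 25 → Z
  i=16: W-E = 18 → S
  i=17: F-P = 16 → Q
  i=18: O-G =  8 → I
  i=19: K-M = 24 → Y
  i=20: T-H = 12 → M
  i=21: N-Y = 15 → P
  i=22: I-O = 20 → U
  i=23: P-Q = 25 → Z
  i=24: U-C = 18 → S
  i=25: L-V = 16 → Q
  i=26: I-A =  8 → I
  i=27: S-U = 24 → Y
  i=28: S-G = 12 → M
  i=29: J-U = 15 → P
  i=30: X-D = 20 → U
  i=31: L-M = 25 → Z
  i=32: V-D = 18 → S
  i=33: T-D = 16 → Q
  shifts repeat with period 8: SQIYMPUZ

SQIYMPUZ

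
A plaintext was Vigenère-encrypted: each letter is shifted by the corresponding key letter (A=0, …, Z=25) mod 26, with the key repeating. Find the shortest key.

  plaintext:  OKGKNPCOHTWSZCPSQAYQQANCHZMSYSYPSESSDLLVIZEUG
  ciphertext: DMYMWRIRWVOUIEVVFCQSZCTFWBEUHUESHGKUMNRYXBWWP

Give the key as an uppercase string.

  i= 0: D-O = 15 → P
  i= 1: M-K =  2 → C
  i= 2: Y-G = 18 → S
  i= 3: M-K =  2 → C
  i= 4: W-N =  9 → J
  i= 5: R-P =  2 → C
  i= 6: I-C =  6 → G
  i= 7: R-O =  3 → D
  i= 8: W-H = 15 → P
  i= 9: V-T =  2 → C
  i=10: O-W = 18 → S
  i=11: U-S =  2 → C
  i=12: I-Z =  9 → J
  i=13: E-C =  2 → C
  i=14: V-P =  6 → G
  i=15: V-S =  3 → D
  i=16: F-Q = 15 → P
  i=17: C-A =  2 → C
  i=18: Q-Y = 18 → S
  i=19: S-Q =  2 → C
  i=20: Z-Q =  9 → J
  i=21: C-A =  2 → C
  i=22: T-N =  6 → G
  i=23: F-C =  3 → D
  i=24: W-H = 15 → P
  i=25: B-Z =  2 → C
  i=26: E-M = 18 → S
  i=27: U-S =  2 → C
  i=28: H-Y =  9 → J
  i=29: U-S =  2 → C
  i=30: E-Y =  6 → G
  i=31: S-P =  3 → D
  i=32: H-S = 15 → P
  i=33: G-E =  2 → C
  i=34: K-S = 18 → S
  i=35: U-S =  2 → C
  i=36: M-D =  9 → J
  i=37: N-L =  2 → C
  i=38: R-L =  6 → G
  i=39: Y-V =  3 → D
  i=40: X-I = 15 → P
  i=41: B-Z =  2 → C
  i=42: W-E = 18 → S
  i=43: W-U =  2 → C
  i=44: P-G =  9 → J
  shifts repeat with period 8: PCSCJCGD

PCSCJCGD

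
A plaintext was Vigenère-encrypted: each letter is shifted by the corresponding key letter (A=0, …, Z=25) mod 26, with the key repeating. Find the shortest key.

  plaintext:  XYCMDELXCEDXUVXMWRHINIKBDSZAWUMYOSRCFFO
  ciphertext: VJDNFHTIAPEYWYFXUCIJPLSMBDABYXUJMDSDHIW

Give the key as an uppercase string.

  i= 0: V-X = 24 → Y
  i= 1: J-Y = 11 → L
  i= 2: D-C =  1 → B
  i= 3: N-M =  1 → B
  i= 4: F-D =  2 → C
  i= 5: H-E =  3 → D
  i= 6: T-L =  8 → I
  i= 7: I-X = 11 → L
  i= 8: A-C = 24 → Y
  i= 9: P-E = 11 → L
  i=10: E-D =  1 → B
  i=11: Y-X =  1 → B
  i=12: W-U =  2 → C
  i=13: Y-V =  3 → D
  i=14: F-X =  8 → I
  i=15: X-M = 11 → L
  i=16: U-W = 24 → Y
  i=17: C-R = 11 → L
  i=18: I-H =  1 → B
  i=19: J-I =  1 → B
  i=20: P-N =  2 → C
  i=21: L-I =  3 → D
  i=22: S-K =  8 → I
  i=23: M-B = 11 → L
  i=24: B-D = 24 → Y
  i=25: D-S = 11 → L
  i=26: A-Z =  1 → B
  i=27: B-A =  1 → B
  i=28: Y-W =  2 → C
  i=29: X-U =  3 → D
  i=30: U-M =  8 → I
  i=31: J-Y = 11 → L
  i=32: M-O = 24 → Y
  i=33: D-S = 11 → L
  i=34: S-R =  1 → B
  i=35: D-C =  1 → B
  i=36: H-F =  2 → C
  i=37: I-F =  3 → D
  i=38: W-O =  8 → I
  shifts repeat with period 8: YLBBCDIL

YLBBCDIL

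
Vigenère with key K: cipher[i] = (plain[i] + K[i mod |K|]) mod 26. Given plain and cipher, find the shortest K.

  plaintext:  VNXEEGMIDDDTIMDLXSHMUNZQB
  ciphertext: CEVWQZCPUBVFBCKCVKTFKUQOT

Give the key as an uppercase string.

  i= 0: C-V =  7 → H
  i= 1: E-N = 17 → R
  i= 2: V-X = 24 → Y
  i= 3: W-E = 18 → S
  i= 4: Q-E = 12 → M
  i= 5: Z-G = 19 → T
  i= 6: C-M = 16 → Q
  i= 7: P-I =  7 → H
  i= 8: U-D = 17 → R
  i= 9: B-D = 24 → Y
  i=10: V-D = 18 → S
  i=11: F-T = 12 → M
  i=12: B-I = 19 → T
  i=13: C-M = 16 → Q
  i=14: K-D =  7 → H
  i=15: C-L = 17 → R
  i=16: V-X = 24 → Y
  i=17: K-S = 18 → S
  i=18: T-H = 12 → M
  i=19: F-M = 19 → T
  i=20: K-U = 16 → Q
  i=21: U-N =  7 → H
  i=22: Q-Z = 17 → R
  i=23: O-Q = 24 → Y
  i=24: T-B = 18 → S
  shifts repeat with period 7: HRYSMTQ

HRYSMTQ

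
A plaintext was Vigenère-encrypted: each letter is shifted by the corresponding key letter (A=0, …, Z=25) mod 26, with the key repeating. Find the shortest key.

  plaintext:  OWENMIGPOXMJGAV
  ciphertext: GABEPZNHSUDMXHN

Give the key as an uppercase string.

  i= 0: G-O = 18 → S
  i= 1: A-W =  4 → E
  i= 2: B-E = 23 → X
  i= 3: E-N = 17 → R
  i= 4: P-M =  3 → D
  i= 5: Z-I = 17 → R
  i= 6: N-G =  7 → H
  i= 7: H-P = 18 → S
  i= 8: S-O =  4 → E
  i= 9: U-X = 23 → X
  i=10: D-M = 17 → R
  i=11: M-J =  3 → D
  i=12: X-G = 17 → R
  i=13: H-A =  7 → H
  i=14: N-V = 18 → S
  shifts repeat with period 7: SEXRDRH

SEXRDRH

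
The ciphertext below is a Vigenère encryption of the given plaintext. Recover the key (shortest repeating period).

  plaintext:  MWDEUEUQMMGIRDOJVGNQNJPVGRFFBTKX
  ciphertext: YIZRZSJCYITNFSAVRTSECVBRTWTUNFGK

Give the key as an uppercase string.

MMWNFOP

  i= 0: Y-M = 12 → M
  i= 1: I-W = 12 → M
  i= 2: Z-D = 22 → W
  i= 3: R-E = 13 → N
  i= 4: Z-U =  5 → F
  i= 5: S-E = 14 → O
  i= 6: J-U = 15 → P
  i= 7: C-Q = 12 → M
  i= 8: Y-M = 12 → M
  i= 9: I-M = 22 → W
  i=10: T-G = 13 → N
  i=11: N-I =  5 → F
  i=12: F-R = 14 → O
  i=13: S-D = 15 → P
  i=14: A-O = 12 → M
  i=15: V-J = 12 → M
  i=16: R-V = 22 → W
  i=17: T-G = 13 → N
  i=18: S-N =  5 → F
  i=19: E-Q = 14 → O
  i=20: C-N = 15 → P
  i=21: V-J = 12 → M
  i=22: B-P = 12 → M
  i=23: R-V = 22 → W
  i=24: T-G = 13 → N
  i=25: W-R =  5 → F
  i=26: T-F = 14 → O
  i=27: U-F = 15 → P
  i=28: N-B = 12 → M
  i=29: F-T = 12 → M
  i=30: G-K = 22 → W
  i=31: K-X = 13 → N
  shifts repeat with period 7: MMWNFOP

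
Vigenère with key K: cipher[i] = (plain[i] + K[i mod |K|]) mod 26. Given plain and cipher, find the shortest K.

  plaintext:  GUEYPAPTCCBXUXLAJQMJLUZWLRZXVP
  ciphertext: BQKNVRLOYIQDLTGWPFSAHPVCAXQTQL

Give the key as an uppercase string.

VWGPGRW

  i= 0: B-G = 21 → V
  i= 1: Q-U = 22 → W
  i= 2: K-E =  6 → G
  i= 3: N-Y = 15 → P
  i= 4: V-P =  6 → G
  i= 5: R-A = 17 → R
  i= 6: L-P = 22 → W
  i= 7: O-T = 21 → V
  i= 8: Y-C = 22 → W
  i= 9: I-C =  6 → G
  i=10: Q-B = 15 → P
  i=11: D-X =  6 → G
  i=12: L-U = 17 → R
  i=13: T-X = 22 → W
  i=14: G-L = 21 → V
  i=15: W-A = 22 → W
  i=16: P-J =  6 → G
  i=17: F-Q = 15 → P
  i=18: S-M =  6 → G
  i=19: A-J = 17 → R
  i=20: H-L = 22 → W
  i=21: P-U = 21 → V
  i=22: V-Z = 22 → W
  i=23: C-W =  6 → G
  i=24: A-L = 15 → P
  i=25: X-R =  6 → G
  i=26: Q-Z = 17 → R
  i=27: T-X = 22 → W
  i=28: Q-V = 21 → V
  i=29: L-P = 22 → W
  shifts repeat with period 7: VWGPGRW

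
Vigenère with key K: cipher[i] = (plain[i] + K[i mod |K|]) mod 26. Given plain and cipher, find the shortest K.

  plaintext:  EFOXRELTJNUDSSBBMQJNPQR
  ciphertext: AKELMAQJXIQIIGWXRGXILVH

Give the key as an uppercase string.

  i= 0: A-E = 22 → W
  i= 1: K-F =  5 → F
  i= 2: E-O = 16 → Q
  i= 3: L-X = 14 → O
  i= 4: M-R = 21 → V
  i= 5: A-E = 22 → W
  i= 6: Q-L =  5 → F
  i= 7: J-T = 16 → Q
  i= 8: X-J = 14 → O
  i= 9: I-N = 21 → V
  i=10: Q-U = 22 → W
  i=11: I-D =  5 → F
  i=12: I-S = 16 → Q
  i=13: G-S = 14 → O
  i=14: W-B = 21 → V
  i=15: X-B = 22 → W
  i=16: R-M =  5 → F
  i=17: G-Q = 16 → Q
  i=18: X-J = 14 → O
  i=19: I-N = 21 → V
  i=20: L-P = 22 → W
  i=21: V-Q =  5 → F
  i=22: H-R = 16 → Q
  shifts repeat with period 5: WFQOV

WFQOV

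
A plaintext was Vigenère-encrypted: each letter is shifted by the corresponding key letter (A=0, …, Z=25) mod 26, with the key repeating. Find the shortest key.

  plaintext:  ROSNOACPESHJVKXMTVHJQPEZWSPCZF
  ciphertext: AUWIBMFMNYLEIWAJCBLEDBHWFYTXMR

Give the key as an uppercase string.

JGEVNMDX

  i= 0: A-R =  9 → J
  i= 1: U-O =  6 → G
  i= 2: W-S =  4 → E
  i= 3: I-N = 21 → V
  i= 4: B-O = 13 → N
  i= 5: M-A = 12 → M
  i= 6: F-C =  3 → D
  i= 7: M-P = 23 → X
  i= 8: N-E =  9 → J
  i= 9: Y-S =  6 → G
  i=10: L-H =  4 → E
  i=11: E-J = 21 → V
  i=12: I-V = 13 → N
  i=13: W-K = 12 → M
  i=14: A-X =  3 → D
  i=15: J-M = 23 → X
  i=16: C-T =  9 → J
  i=17: B-V =  6 → G
  i=18: L-H =  4 → E
  i=19: E-J = 21 → V
  i=20: D-Q = 13 → N
  i=21: B-P = 12 → M
  i=22: H-E =  3 → D
  i=23: W-Z = 23 → X
  i=24: F-W =  9 → J
  i=25: Y-S =  6 → G
  i=26: T-P =  4 → E
  i=27: X-C = 21 → V
  i=28: M-Z = 13 → N
  i=29: R-F = 12 → M
  shifts repeat with period 8: JGEVNMDX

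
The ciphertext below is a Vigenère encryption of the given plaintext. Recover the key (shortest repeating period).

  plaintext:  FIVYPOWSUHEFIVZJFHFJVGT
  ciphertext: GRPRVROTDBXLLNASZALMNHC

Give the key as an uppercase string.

  i= 0: G-F =  1 → B
  i= 1: R-I =  9 → J
  i= 2: P-V = 20 → U
  i= 3: R-Y = 19 → T
  i= 4: V-P =  6 → G
  i= 5: R-O =  3 → D
  i= 6: O-W = 18 → S
  i= 7: T-S =  1 → B
  i= 8: D-U =  9 → J
  i= 9: B-H = 20 → U
  i=10: X-E = 19 → T
  i=11: L-F =  6 → G
  i=12: L-I =  3 → D
  i=13: N-V = 18 → S
  i=14: A-Z =  1 → B
  i=15: S-J =  9 → J
  i=16: Z-F = 20 → U
  i=17: A-H = 19 → T
  i=18: L-F =  6 → G
  i=19: M-J =  3 → D
  i=20: N-V = 18 → S
  i=21: H-G =  1 → B
  i=22: C-T =  9 → J
  shifts repeat with period 7: BJUTGDS

BJUTGDS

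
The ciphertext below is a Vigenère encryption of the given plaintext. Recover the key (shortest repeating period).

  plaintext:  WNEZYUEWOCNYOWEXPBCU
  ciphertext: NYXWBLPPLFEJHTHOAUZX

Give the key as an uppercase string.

RLTXD

  i= 0: N-W = 17 → R
  i= 1: Y-N = 11 → L
  i= 2: X-E = 19 → T
  i= 3: W-Z = 23 → X
  i= 4: B-Y =  3 → D
  i= 5: L-U = 17 → R
  i= 6: P-E = 11 → L
  i= 7: P-W = 19 → T
  i= 8: L-O = 23 → X
  i= 9: F-C =  3 → D
  i=10: E-N = 17 → R
  i=11: J-Y = 11 → L
  i=12: H-O = 19 → T
  i=13: T-W = 23 → X
  i=14: H-E =  3 → D
  i=15: O-X = 17 → R
  i=16: A-P = 11 → L
  i=17: U-B = 19 → T
  i=18: Z-C = 23 → X
  i=19: X-U =  3 → D
  shifts repeat with period 5: RLTXD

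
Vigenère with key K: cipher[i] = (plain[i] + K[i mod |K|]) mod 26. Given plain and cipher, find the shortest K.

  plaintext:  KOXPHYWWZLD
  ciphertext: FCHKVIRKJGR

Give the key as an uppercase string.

VOK

  i= 0: F-K = 21 → V
  i= 1: C-O = 14 → O
  i= 2: H-X = 10 → K
  i= 3: K-P = 21 → V
  i= 4: V-H = 14 → O
  i= 5: I-Y = 10 → K
  i= 6: R-W = 21 → V
  i= 7: K-W = 14 → O
  i= 8: J-Z = 10 → K
  i= 9: G-L = 21 → V
  i=10: R-D = 14 → O
  shifts repeat with period 3: VOK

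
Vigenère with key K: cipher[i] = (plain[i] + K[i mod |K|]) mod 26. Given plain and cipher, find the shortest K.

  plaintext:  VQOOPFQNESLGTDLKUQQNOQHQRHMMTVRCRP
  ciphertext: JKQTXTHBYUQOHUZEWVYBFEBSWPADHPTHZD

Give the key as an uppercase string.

  i= 0: J-V = 14 → O
  i= 1: K-Q = 20 → U
  i= 2: Q-O =  2 → C
  i= 3: T-O =  5 → F
  i= 4: X-P =  8 → I
  i= 5: T-F = 14 → O
  i= 6: H-Q = 17 → R
  i= 7: B-N = 14 → O
  i= 8: Y-E = 20 → U
  i= 9: U-S =  2 → C
  i=10: Q-L =  5 → F
  i=11: O-G =  8 → I
  i=12: H-T = 14 → O
  i=13: U-D = 17 → R
  i=14: Z-L = 14 → O
  i=15: E-K = 20 → U
  i=16: W-U =  2 → C
  i=17: V-Q =  5 → F
  i=18: Y-Q =  8 → I
  i=19: B-N = 14 → O
  i=20: F-O = 17 → R
  i=21: E-Q = 14 → O
  i=22: B-H = 20 → U
  i=23: S-Q =  2 → C
  i=24: W-R =  5 → F
  i=25: P-H =  8 → I
  i=26: A-M = 14 → O
  i=27: D-M = 17 → R
  i=28: H-T = 14 → O
  i=29: P-V = 20 → U
  i=30: T-R =  2 → C
  i=31: H-C =  5 → F
  i=32: Z-R =  8 → I
  i=33: D-P = 14 → O
  shifts repeat with period 7: OUCFIOR

OUCFIOR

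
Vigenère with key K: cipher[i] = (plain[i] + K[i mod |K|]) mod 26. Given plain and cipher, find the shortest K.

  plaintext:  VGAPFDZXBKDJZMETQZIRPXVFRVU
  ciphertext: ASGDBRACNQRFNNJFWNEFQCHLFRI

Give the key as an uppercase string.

FMGOWOB

  i= 0: A-V =  5 → F
  i= 1: S-G = 12 → M
  i= 2: G-A =  6 → G
  i= 3: D-P = 14 → O
  i= 4: B-F = 22 → W
  i= 5: R-D = 14 → O
  i= 6: A-Z =  1 → B
  i= 7: C-X =  5 → F
  i= 8: N-B = 12 → M
  i= 9: Q-K =  6 → G
  i=10: R-D = 14 → O
  i=11: F-J = 22 → W
  i=12: N-Z = 14 → O
  i=13: N-M =  1 → B
  i=14: J-E =  5 → F
  i=15: F-T = 12 → M
  i=16: W-Q =  6 → G
  i=17: N-Z = 14 → O
  i=18: E-I = 22 → W
  i=19: F-R = 14 → O
  i=20: Q-P =  1 → B
  i=21: C-X =  5 → F
  i=22: H-V = 12 → M
  i=23: L-F =  6 → G
  i=24: F-R = 14 → O
  i=25: R-V = 22 → W
  i=26: I-U = 14 → O
  shifts repeat with period 7: FMGOWOB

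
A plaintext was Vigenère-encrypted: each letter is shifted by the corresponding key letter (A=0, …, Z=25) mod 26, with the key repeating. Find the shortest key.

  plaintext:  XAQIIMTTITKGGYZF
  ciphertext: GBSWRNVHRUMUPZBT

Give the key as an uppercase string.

JBCO

  i= 0: G-X =  9 → J
  i= 1: B-A =  1 → B
  i= 2: S-Q =  2 → C
  i= 3: W-I = 14 → O
  i= 4: R-I =  9 → J
  i= 5: N-M =  1 → B
  i= 6: V-T =  2 → C
  i= 7: H-T = 14 → O
  i= 8: R-I =  9 → J
  i= 9: U-T =  1 → B
  i=10: M-K =  2 → C
  i=11: U-G = 14 → O
  i=12: P-G =  9 → J
  i=13: Z-Y =  1 → B
  i=14: B-Z =  2 → C
  i=15: T-F = 14 → O
  shifts repeat with period 4: JBCO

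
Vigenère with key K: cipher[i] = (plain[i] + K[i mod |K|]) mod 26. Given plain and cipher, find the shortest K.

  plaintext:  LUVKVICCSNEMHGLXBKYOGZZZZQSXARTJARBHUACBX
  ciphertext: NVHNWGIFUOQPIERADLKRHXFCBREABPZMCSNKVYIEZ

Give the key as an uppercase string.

CBMDBYGD

  i= 0: N-L =  2 → C
  i= 1: V-U =  1 → B
  i= 2: H-V = 12 → M
  i= 3: N-K =  3 → D
  i= 4: W-V =  1 → B
  i= 5: G-I = 24 → Y
  i= 6: I-C =  6 → G
  i= 7: F-C =  3 → D
  i= 8: U-S =  2 → C
  i= 9: O-N =  1 → B
  i=10: Q-E = 12 → M
  i=11: P-M =  3 → D
  i=12: I-H =  1 → B
  i=13: E-G = 24 → Y
  i=14: R-L =  6 → G
  i=15: A-X =  3 → D
  i=16: D-B =  2 → C
  i=17: L-K =  1 → B
  i=18: K-Y = 12 → M
  i=19: R-O =  3 → D
  i=20: H-G =  1 → B
  i=21: X-Z = 24 → Y
  i=22: F-Z =  6 → G
  i=23: C-Z =  3 → D
  i=24: B-Z =  2 → C
  i=25: R-Q =  1 → B
  i=26: E-S = 12 → M
  i=27: A-X =  3 → D
  i=28: B-A =  1 → B
  i=29: P-R = 24 → Y
  i=30: Z-T =  6 → G
  i=31: M-J =  3 → D
  i=32: C-A =  2 → C
  i=33: S-R =  1 → B
  i=34: N-B = 12 → M
  i=35: K-H =  3 → D
  i=36: V-U =  1 → B
  i=37: Y-A = 24 → Y
  i=38: I-C =  6 → G
  i=39: E-B =  3 → D
  i=40: Z-X =  2 → C
  shifts repeat with period 8: CBMDBYGD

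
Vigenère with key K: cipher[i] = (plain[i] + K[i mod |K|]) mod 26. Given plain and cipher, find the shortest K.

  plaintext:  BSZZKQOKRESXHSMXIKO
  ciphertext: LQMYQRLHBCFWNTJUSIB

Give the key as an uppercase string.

KYNZGBXX

  i= 0: L-B = 10 → K
  i= 1: Q-S = 24 → Y
  i= 2: M-Z = 13 → N
  i= 3: Y-Z = 25 → Z
  i= 4: Q-K =  6 → G
  i= 5: R-Q =  1 → B
  i= 6: L-O = 23 → X
  i= 7: H-K = 23 → X
  i= 8: B-R = 10 → K
  i= 9: C-E = 24 → Y
  i=10: F-S = 13 → N
  i=11: W-X = 25 → Z
  i=12: N-H =  6 → G
  i=13: T-S =  1 → B
  i=14: J-M = 23 → X
  i=15: U-X = 23 → X
  i=16: S-I = 10 → K
  i=17: I-K = 24 → Y
  i=18: B-O = 13 → N
  shifts repeat with period 8: KYNZGBXX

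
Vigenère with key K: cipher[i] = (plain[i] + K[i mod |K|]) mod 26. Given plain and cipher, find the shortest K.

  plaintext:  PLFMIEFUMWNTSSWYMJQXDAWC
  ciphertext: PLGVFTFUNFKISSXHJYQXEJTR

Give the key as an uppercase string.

AABJXP

  i= 0: P-P =  0 → A
  i= 1: L-L =  0 → A
  i= 2: G-F =  1 → B
  i= 3: V-M =  9 → J
  i= 4: F-I = 23 → X
  i= 5: T-E = 15 → P
  i= 6: F-F =  0 → A
  i= 7: U-U =  0 → A
  i= 8: N-M =  1 → B
  i= 9: F-W =  9 → J
  i=10: K-N = 23 → X
  i=11: I-T = 15 → P
  i=12: S-S =  0 → A
  i=13: S-S =  0 → A
  i=14: X-W =  1 → B
  i=15: H-Y =  9 → J
  i=16: J-M = 23 → X
  i=17: Y-J = 15 → P
  i=18: Q-Q =  0 → A
  i=19: X-X =  0 → A
  i=20: E-D =  1 → B
  i=21: J-A =  9 → J
  i=22: T-W = 23 → X
  i=23: R-C = 15 → P
  shifts repeat with period 6: AABJXP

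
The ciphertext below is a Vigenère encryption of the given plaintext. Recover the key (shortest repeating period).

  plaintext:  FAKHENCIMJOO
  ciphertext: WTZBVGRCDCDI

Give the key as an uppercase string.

RTPU

  i= 0: W-F = 17 → R
  i= 1: T-A = 19 → T
  i= 2: Z-K = 15 → P
  i= 3: B-H = 20 → U
  i= 4: V-E = 17 → R
  i= 5: G-N = 19 → T
  i= 6: R-C = 15 → P
  i= 7: C-I = 20 → U
  i= 8: D-M = 17 → R
  i= 9: C-J = 19 → T
  i=10: D-O = 15 → P
  i=11: I-O = 20 → U
  shifts repeat with period 4: RTPU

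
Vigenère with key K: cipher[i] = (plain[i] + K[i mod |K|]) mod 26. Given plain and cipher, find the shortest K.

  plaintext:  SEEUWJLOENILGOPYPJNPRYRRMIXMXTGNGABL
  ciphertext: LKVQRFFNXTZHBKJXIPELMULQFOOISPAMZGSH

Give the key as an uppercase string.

TGRWVWUZ

  i= 0: L-S = 19 → T
  i= 1: K-E =  6 → G
  i= 2: V-E = 17 → R
  i= 3: Q-U = 22 → W
  i= 4: R-W = 21 → V
  i= 5: F-J = 22 → W
  i= 6: F-L = 20 → U
  i= 7: N-O = 25 → Z
  i= 8: X-E = 19 → T
  i= 9: T-N =  6 → G
  i=10: Z-I = 17 → R
  i=11: H-L = 22 → W
  i=12: B-G = 21 → V
  i=13: K-O = 22 → W
  i=14: J-P = 20 → U
  i=15: X-Y = 25 → Z
  i=16: I-P = 19 → T
  i=17: P-J =  6 → G
  i=18: E-N = 17 → R
  i=19: L-P = 22 → W
  i=20: M-R = 21 → V
  i=21: U-Y = 22 → W
  i=22: L-R = 20 → U
  i=23: Q-R = 25 → Z
  i=24: F-M = 19 → T
  i=25: O-I =  6 → G
  i=26: O-X = 17 → R
  i=27: I-M = 22 → W
  i=28: S-X = 21 → V
  i=29: P-T = 22 → W
  i=30: A-G = 20 → U
  i=31: M-N = 25 → Z
  i=32: Z-G = 19 → T
  i=33: G-A =  6 → G
  i=34: S-B = 17 → R
  i=35: H-L = 22 → W
  shifts repeat with period 8: TGRWVWUZ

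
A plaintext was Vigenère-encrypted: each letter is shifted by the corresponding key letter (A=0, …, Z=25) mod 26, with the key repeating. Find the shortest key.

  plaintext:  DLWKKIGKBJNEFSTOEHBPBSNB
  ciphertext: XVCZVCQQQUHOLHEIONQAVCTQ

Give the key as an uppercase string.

UKGPL

  i= 0: X-D = 20 → U
  i= 1: V-L = 10 → K
  i= 2: C-W =  6 → G
  i= 3: Z-K = 15 → P
  i= 4: V-K = 11 → L
  i= 5: C-I = 20 → U
  i= 6: Q-G = 10 → K
  i= 7: Q-K =  6 → G
  i= 8: Q-B = 15 → P
  i= 9: U-J = 11 → L
  i=10: H-N = 20 → U
  i=11: O-E = 10 → K
  i=12: L-F =  6 → G
  i=13: H-S = 15 → P
  i=14: E-T = 11 → L
  i=15: I-O = 20 → U
  i=16: O-E = 10 → K
  i=17: N-H =  6 → G
  i=18: Q-B = 15 → P
  i=19: A-P = 11 → L
  i=20: V-B = 20 → U
  i=21: C-S = 10 → K
  i=22: T-N =  6 → G
  i=23: Q-B = 15 → P
  shifts repeat with period 5: UKGPL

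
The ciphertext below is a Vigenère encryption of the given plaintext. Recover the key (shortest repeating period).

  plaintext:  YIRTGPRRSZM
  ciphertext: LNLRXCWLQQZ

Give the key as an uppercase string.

NFUYR

  i= 0: L-Y = 13 → N
  i= 1: N-I =  5 → F
  i= 2: L-R = 20 → U
  i= 3: R-T = 24 → Y
  i= 4: X-G = 17 → R
  i= 5: C-P = 13 → N
  i= 6: W-R =  5 → F
  i= 7: L-R = 20 → U
  i= 8: Q-S = 24 → Y
  i= 9: Q-Z = 17 → R
  i=10: Z-M = 13 → N
  shifts repeat with period 5: NFUYR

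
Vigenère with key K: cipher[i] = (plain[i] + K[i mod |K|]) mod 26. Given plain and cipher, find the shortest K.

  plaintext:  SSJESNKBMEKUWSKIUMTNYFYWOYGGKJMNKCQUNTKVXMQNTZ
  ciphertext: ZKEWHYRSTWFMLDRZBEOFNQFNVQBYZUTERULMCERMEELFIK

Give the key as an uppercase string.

  i= 0: Z-S =  7 → H
  i= 1: K-S = 18 → S
  i= 2: E-J = 21 → V
  i= 3: W-E = 18 → S
  i= 4: H-S = 15 → P
  i= 5: Y-N = 11 → L
  i= 6: R-K =  7 → H
  i= 7: S-B = 17 → R
  i= 8: T-M =  7 → H
  i= 9: W-E = 18 → S
  i=10: F-K = 21 → V
  i=11: M-U = 18 → S
  i=12: L-W = 15 → P
  i=13: D-S = 11 → L
  i=14: R-K =  7 → H
  i=15: Z-I = 17 → R
  i=16: B-U =  7 → H
  i=17: E-M = 18 → S
  i=18: O-T = 21 → V
  i=19: F-N = 18 → S
  i=20: N-Y = 15 → P
  i=21: Q-F = 11 → L
  i=22: F-Y =  7 → H
  i=23: N-W = 17 → R
  i=24: V-O =  7 → H
  i=25: Q-Y = 18 → S
  i=26: B-G = 21 → V
  i=27: Y-G = 18 → S
  i=28: Z-K = 15 → P
  i=29: U-J = 11 → L
  i=30: T-M =  7 → H
  i=31: E-N = 17 → R
  i=32: R-K =  7 → H
  i=33: U-C = 18 → S
  i=34: L-Q = 21 → V
  i=35: M-U = 18 → S
  i=36: C-N = 15 → P
  i=37: E-T = 11 → L
  i=38: R-K =  7 → H
  i=39: M-V = 17 → R
  i=40: E-X =  7 → H
  i=41: E-M = 18 → S
  i=42: L-Q = 21 → V
  i=43: F-N = 18 → S
  i=44: I-T = 15 → P
  i=45: K-Z = 11 → L
  shifts repeat with period 8: HSVSPLHR

HSVSPLHR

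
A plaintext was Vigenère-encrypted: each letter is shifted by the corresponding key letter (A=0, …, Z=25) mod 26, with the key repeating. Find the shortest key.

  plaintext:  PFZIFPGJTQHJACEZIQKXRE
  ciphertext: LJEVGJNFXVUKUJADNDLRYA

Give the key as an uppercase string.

  i= 0: L-P = 22 → W
  i= 1: J-F =  4 → E
  i= 2: E-Z =  5 → F
  i= 3: V-I = 13 → N
  i= 4: G-F =  1 → B
  i= 5: J-P = 20 → U
  i= 6: N-G =  7 → H
  i= 7: F-J = 22 → W
  i= 8: X-T =  4 → E
  i= 9: V-Q =  5 → F
  i=10: U-H = 13 → N
  i=11: K-J =  1 → B
  i=12: U-A = 20 → U
  i=13: J-C =  7 → H
  i=14: A-E = 22 → W
  i=15: D-Z =  4 → E
  i=16: N-I =  5 → F
  i=17: D-Q = 13 → N
  i=18: L-K =  1 → B
  i=19: R-X = 20 → U
  i=20: Y-R =  7 → H
  i=21: A-E = 22 → W
  shifts repeat with period 7: WEFNBUH

WEFNBUH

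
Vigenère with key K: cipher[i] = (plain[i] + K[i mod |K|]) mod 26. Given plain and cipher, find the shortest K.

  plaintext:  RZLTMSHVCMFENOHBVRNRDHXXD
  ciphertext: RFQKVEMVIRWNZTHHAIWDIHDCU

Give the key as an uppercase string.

  i= 0: R-R =  0 → A
  i= 1: F-Z =  6 → G
  i= 2: Q-L =  5 → F
  i= 3: K-T = 17 → R
  i= 4: V-M =  9 → J
  i= 5: E-S = 12 → M
  i= 6: M-H =  5 → F
  i= 7: V-V =  0 → A
  i= 8: I-C =  6 → G
  i= 9: R-M =  5 → F
  i=10: W-F = 17 → R
  i=11: N-E =  9 → J
  i=12: Z-N = 12 → M
  i=13: T-O =  5 → F
  i=14: H-H =  0 → A
  i=15: H-B =  6 → G
  i=16: A-V =  5 → F
  i=17: I-R = 17 → R
  i=18: W-N =  9 → J
  i=19: D-R = 12 → M
  i=20: I-D =  5 → F
  i=21: H-H =  0 → A
  i=22: D-X =  6 → G
  i=23: C-X =  5 → F
  i=24: U-D = 17 → R
  shifts repeat with period 7: AGFRJMF

AGFRJMF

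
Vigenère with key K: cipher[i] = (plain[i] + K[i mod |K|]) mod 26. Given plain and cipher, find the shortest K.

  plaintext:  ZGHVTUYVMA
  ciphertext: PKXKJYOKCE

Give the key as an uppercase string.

  i= 0: P-Z = 16 → Q
  i= 1: K-G =  4 → E
  i= 2: X-H = 16 → Q
  i= 3: K-V = 15 → P
  i= 4: J-T = 16 → Q
  i= 5: Y-U =  4 → E
  i= 6: O-Y = 16 → Q
  i= 7: K-V = 15 → P
  i= 8: C-M = 16 → Q
  i= 9: E-A =  4 → E
  shifts repeat with period 4: QEQP

QEQP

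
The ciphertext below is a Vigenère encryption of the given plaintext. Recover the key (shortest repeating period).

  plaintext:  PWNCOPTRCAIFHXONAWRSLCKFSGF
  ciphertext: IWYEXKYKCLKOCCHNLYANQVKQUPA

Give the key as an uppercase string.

  i= 0: I-P = 19 → T
  i= 1: W-W =  0 → A
  i= 2: Y-N = 11 → L
  i= 3: E-C =  2 → C
  i= 4: X-O =  9 → J
  i= 5: K-P = 21 → V
  i= 6: Y-T =  5 → F
  i= 7: K-R = 19 → T
  i= 8: C-C =  0 → A
  i= 9: L-A = 11 → L
  i=10: K-I =  2 → C
  i=11: O-F =  9 → J
  i=12: C-H = 21 → V
  i=13: C-X =  5 → F
  i=14: H-O = 19 → T
  i=15: N-N =  0 → A
  i=16: L-A = 11 → L
  i=17: Y-W =  2 → C
  i=18: A-R =  9 → J
  i=19: N-S = 21 → V
  i=20: Q-L =  5 → F
  i=21: V-C = 19 → T
  i=22: K-K =  0 → A
  i=23: Q-F = 11 → L
  i=24: U-S =  2 → C
  i=25: P-G =  9 → J
  i=26: A-F = 21 → V
  shifts repeat with period 7: TALCJVF

TALCJVF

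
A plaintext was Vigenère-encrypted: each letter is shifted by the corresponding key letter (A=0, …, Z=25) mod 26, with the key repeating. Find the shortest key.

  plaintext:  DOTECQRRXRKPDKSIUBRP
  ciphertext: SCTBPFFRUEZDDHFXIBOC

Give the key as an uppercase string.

  i= 0: S-D = 15 → P
  i= 1: C-O = 14 → O
  i= 2: T-T =  0 → A
  i= 3: B-E = 23 → X
  i= 4: P-C = 13 → N
  i= 5: F-Q = 15 → P
  i= 6: F-R = 14 → O
  i= 7: R-R =  0 → A
  i= 8: U-X = 23 → X
  i= 9: E-R = 13 → N
  i=10: Z-K = 15 → P
  i=11: D-P = 14 → O
  i=12: D-D =  0 → A
  i=13: H-K = 23 → X
  i=14: F-S = 13 → N
  i=15: X-I = 15 → P
  i=16: I-U = 14 → O
  i=17: B-B =  0 → A
  i=18: O-R = 23 → X
  i=19: C-P = 13 → N
  shifts repeat with period 5: POAXN

POAXN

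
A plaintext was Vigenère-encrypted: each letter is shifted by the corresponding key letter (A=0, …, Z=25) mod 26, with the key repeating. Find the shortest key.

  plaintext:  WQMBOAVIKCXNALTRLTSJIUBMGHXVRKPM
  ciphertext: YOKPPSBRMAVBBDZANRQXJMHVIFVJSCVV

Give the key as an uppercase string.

  i= 0: Y-W =  2 → C
  i= 1: O-Q = 24 → Y
  i= 2: K-M = 24 → Y
  i= 3: P-B = 14 → O
  i= 4: P-O =  1 → B
  i= 5: S-A = 18 → S
  i= 6: B-V =  6 → G
  i= 7: R-I =  9 → J
  i= 8: M-K =  2 → C
  i= 9: A-C = 24 → Y
  i=10: V-X = 24 → Y
  i=11: B-N = 14 → O
  i=12: B-A =  1 → B
  i=13: D-L = 18 → S
  i=14: Z-T =  6 → G
  i=15: A-R =  9 → J
  i=16: N-L =  2 → C
  i=17: R-T = 24 → Y
  i=18: Q-S = 24 → Y
  i=19: X-J = 14 → O
  i=20: J-I =  1 → B
  i=21: M-U = 18 → S
  i=22: H-B =  6 → G
  i=23: V-M =  9 → J
  i=24: I-G =  2 → C
  i=25: F-H = 24 → Y
  i=26: V-X = 24 → Y
  i=27: J-V = 14 → O
  i=28: S-R =  1 → B
  i=29: C-K = 18 → S
  i=30: V-P =  6 → G
  i=31: V-M =  9 → J
  shifts repeat with period 8: CYYOBSGJ

CYYOBSGJ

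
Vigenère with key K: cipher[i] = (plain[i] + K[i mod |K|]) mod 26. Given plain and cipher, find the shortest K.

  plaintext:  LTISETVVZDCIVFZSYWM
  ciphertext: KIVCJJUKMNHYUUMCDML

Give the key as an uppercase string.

  i= 0: K-L = 25 → Z
  i= 1: I-T = 15 → P
  i= 2: V-I = 13 → N
  i= 3: C-S = 10 → K
  i= 4: J-E =  5 → F
  i= 5: J-T = 16 → Q
  i= 6: U-V = 25 → Z
  i= 7: K-V = 15 → P
  i= 8: M-Z = 13 → N
  i= 9: N-D = 10 → K
  i=10: H-C =  5 → F
  i=11: Y-I = 16 → Q
  i=12: U-V = 25 → Z
  i=13: U-F = 15 → P
  i=14: M-Z = 13 → N
  i=15: C-S = 10 → K
  i=16: D-Y =  5 → F
  i=17: M-W = 16 → Q
  i=18: L-M = 25 → Z
  shifts repeat with period 6: ZPNKFQ

ZPNKFQ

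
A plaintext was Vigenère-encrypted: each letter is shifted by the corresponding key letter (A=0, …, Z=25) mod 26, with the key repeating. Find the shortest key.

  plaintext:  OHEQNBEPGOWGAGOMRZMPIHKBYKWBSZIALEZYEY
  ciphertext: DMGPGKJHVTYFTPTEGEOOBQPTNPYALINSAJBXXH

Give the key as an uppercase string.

  i= 0: D-O = 15 → P
  i= 1: M-H =  5 → F
  i= 2: G-E =  2 → C
  i= 3: P-Q = 25 → Z
  i= 4: G-N = 19 → T
  i= 5: K-B =  9 → J
  i= 6: J-E =  5 → F
  i= 7: H-P = 18 → S
  i= 8: V-G = 15 → P
  i= 9: T-O =  5 → F
  i=10: Y-W =  2 → C
  i=11: F-G = 25 → Z
  i=12: T-A = 19 → T
  i=13: P-G =  9 → J
  i=14: T-O =  5 → F
  i=15: E-M = 18 → S
  i=16: G-R = 15 → P
  i=17: E-Z =  5 → F
  i=18: O-M =  2 → C
  i=19: O-P = 25 → Z
  i=20: B-I = 19 → T
  i=21: Q-H =  9 → J
  i=22: P-K =  5 → F
  i=23: T-B = 18 → S
  i=24: N-Y = 15 → P
  i=25: P-K =  5 → F
  i=26: Y-W =  2 → C
  i=27: A-B = 25 → Z
  i=28: L-S = 19 → T
  i=29: I-Z =  9 → J
  i=30: N-I =  5 → F
  i=31: S-A = 18 → S
  i=32: A-L = 15 → P
  i=33: J-E =  5 → F
  i=34: B-Z =  2 → C
  i=35: X-Y = 25 → Z
  i=36: X-E = 19 → T
  i=37: H-Y =  9 → J
  shifts repeat with period 8: PFCZTJFS

PFCZTJFS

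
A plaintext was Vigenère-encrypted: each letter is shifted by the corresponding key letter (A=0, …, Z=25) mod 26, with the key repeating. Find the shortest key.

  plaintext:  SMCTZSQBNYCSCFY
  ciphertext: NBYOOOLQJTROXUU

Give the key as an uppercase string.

  i= 0: N-S = 21 → V
  i= 1: B-M = 15 → P
  i= 2: Y-C = 22 → W
  i= 3: O-T = 21 → V
  i= 4: O-Z = 15 → P
  i= 5: O-S = 22 → W
  i= 6: L-Q = 21 → V
  i= 7: Q-B = 15 → P
  i= 8: J-N = 22 → W
  i= 9: T-Y = 21 → V
  i=10: R-C = 15 → P
  i=11: O-S = 22 → W
  i=12: X-C = 21 → V
  i=13: U-F = 15 → P
  i=14: U-Y = 22 → W
  shifts repeat with period 3: VPW

VPW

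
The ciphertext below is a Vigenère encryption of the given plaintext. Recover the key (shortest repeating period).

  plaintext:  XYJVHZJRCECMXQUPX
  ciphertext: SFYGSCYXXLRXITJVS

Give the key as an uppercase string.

VHPLLDPG

  i= 0: S-X = 21 → V
  i= 1: F-Y =  7 → H
  i= 2: Y-J = 15 → P
  i= 3: G-V = 11 → L
  i= 4: S-H = 11 → L
  i= 5: C-Z =  3 → D
  i= 6: Y-J = 15 → P
  i= 7: X-R =  6 → G
  i= 8: X-C = 21 → V
  i= 9: L-E =  7 → H
  i=10: R-C = 15 → P
  i=11: X-M = 11 → L
  i=12: I-X = 11 → L
  i=13: T-Q =  3 → D
  i=14: J-U = 15 → P
  i=15: V-P =  6 → G
  i=16: S-X = 21 → V
  shifts repeat with period 8: VHPLLDPG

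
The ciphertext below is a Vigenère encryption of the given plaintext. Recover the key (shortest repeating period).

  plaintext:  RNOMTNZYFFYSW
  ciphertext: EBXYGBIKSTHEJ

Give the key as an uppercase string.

NOJM

  i= 0: E-R = 13 → N
  i= 1: B-N = 14 → O
  i= 2: X-O =  9 → J
  i= 3: Y-M = 12 → M
  i= 4: G-T = 13 → N
  i= 5: B-N = 14 → O
  i= 6: I-Z =  9 → J
  i= 7: K-Y = 12 → M
  i= 8: S-F = 13 → N
  i= 9: T-F = 14 → O
  i=10: H-Y =  9 → J
  i=11: E-S = 12 → M
  i=12: J-W = 13 → N
  shifts repeat with period 4: NOJM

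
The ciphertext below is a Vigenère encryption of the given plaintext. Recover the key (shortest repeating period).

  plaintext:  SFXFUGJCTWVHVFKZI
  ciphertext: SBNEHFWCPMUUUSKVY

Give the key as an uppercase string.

  i= 0: S-S =  0 → A
  i= 1: B-F = 22 → W
  i= 2: N-X = 16 → Q
  i= 3: E-F = 25 → Z
  i= 4: H-U = 13 → N
  i= 5: F-G = 25 → Z
  i= 6: W-J = 13 → N
  i= 7: C-C =  0 → A
  i= 8: P-T = 22 → W
  i= 9: M-W = 16 → Q
  i=10: U-V = 25 → Z
  i=11: U-H = 13 → N
  i=12: U-V = 25 → Z
  i=13: S-F = 13 → N
  i=14: K-K =  0 → A
  i=15: V-Z = 22 → W
  i=16: Y-I = 16 → Q
  shifts repeat with period 7: AWQZNZN

AWQZNZN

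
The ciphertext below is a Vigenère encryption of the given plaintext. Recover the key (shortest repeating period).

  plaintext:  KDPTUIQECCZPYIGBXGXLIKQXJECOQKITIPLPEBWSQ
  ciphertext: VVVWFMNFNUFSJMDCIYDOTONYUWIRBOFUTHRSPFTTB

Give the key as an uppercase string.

  i= 0: V-K = 11 → L
  i= 1: V-D = 18 → S
  i= 2: V-P =  6 → G
  i= 3: W-T =  3 → D
  i= 4: F-U = 11 → L
  i= 5: M-I =  4 → E
  i= 6: N-Q = 23 → X
  i= 7: F-E =  1 → B
  i= 8: N-C = 11 → L
  i= 9: U-C = 18 → S
  i=10: F-Z =  6 → G
  i=11: S-P =  3 → D
  i=12: J-Y = 11 → L
  i=13: M-I =  4 → E
  i=14: D-G = 23 → X
  i=15: C-B =  1 → B
  i=16: I-X = 11 → L
  i=17: Y-G = 18 → S
  i=18: D-X =  6 → G
  i=19: O-L =  3 → D
  i=20: T-I = 11 → L
  i=21: O-K =  4 → E
  i=22: N-Q = 23 → X
  i=23: Y-X =  1 → B
  i=24: U-J = 11 → L
  i=25: W-E = 18 → S
  i=26: I-C =  6 → G
  i=27: R-O =  3 → D
  i=28: B-Q = 11 → L
  i=29: O-K =  4 → E
  i=30: F-I = 23 → X
  i=31: U-T =  1 → B
  i=32: T-I = 11 → L
  i=33: H-P = 18 → S
  i=34: R-L =  6 → G
  i=35: S-P =  3 → D
  i=36: P-E = 11 → L
  i=37: F-B =  4 → E
  i=38: T-W = 23 → X
  i=39: T-S =  1 → B
  i=40: B-Q = 11 → L
  shifts repeat with period 8: LSGDLEXB

LSGDLEXB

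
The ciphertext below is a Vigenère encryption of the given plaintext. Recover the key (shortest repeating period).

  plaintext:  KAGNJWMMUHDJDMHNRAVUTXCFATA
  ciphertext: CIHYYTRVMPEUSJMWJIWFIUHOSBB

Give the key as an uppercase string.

SIBLPXFJ

  i= 0: C-K = 18 → S
  i= 1: I-A =  8 → I
  i= 2: H-G =  1 → B
  i= 3: Y-N = 11 → L
  i= 4: Y-J = 15 → P
  i= 5: T-W = 23 → X
  i= 6: R-M =  5 → F
  i= 7: V-M =  9 → J
  i= 8: M-U = 18 → S
  i= 9: P-H =  8 → I
  i=10: E-D =  1 → B
  i=11: U-J = 11 → L
  i=12: S-D = 15 → P
  i=13: J-M = 23 → X
  i=14: M-H =  5 → F
  i=15: W-N =  9 → J
  i=16: J-R = 18 → S
  i=17: I-A =  8 → I
  i=18: W-V =  1 → B
  i=19: F-U = 11 → L
  i=20: I-T = 15 → P
  i=21: U-X = 23 → X
  i=22: H-C =  5 → F
  i=23: O-F =  9 → J
  i=24: S-A = 18 → S
  i=25: B-T =  8 → I
  i=26: B-A =  1 → B
  shifts repeat with period 8: SIBLPXFJ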